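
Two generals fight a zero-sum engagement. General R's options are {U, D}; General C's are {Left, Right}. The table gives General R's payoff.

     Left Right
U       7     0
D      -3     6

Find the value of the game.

Row minima: U → 0, D → -3; maximin = 0.
Column maxima: Left → 7, Right → 6; minimax = 6.
0 ≠ 6, so there is no saddle point; optimal play is mixed.
Let General R play U with probability p. Expected payoff against Left: 7p + (-3)(1−p) = 10p − 3; against Right: 0p + 6(1−p) = −6p + 6.
Setting these equal: 10p − 3 = −6p + 6 ⇒ 16p = 9 ⇒ p = 9/16, and the value is (10)·(9/16) − 3 = 21/8.
For General C: with q = P(Left), equating U's and D's payoffs gives 7q = −9q + 6 ⇒ q = 3/8.

21/8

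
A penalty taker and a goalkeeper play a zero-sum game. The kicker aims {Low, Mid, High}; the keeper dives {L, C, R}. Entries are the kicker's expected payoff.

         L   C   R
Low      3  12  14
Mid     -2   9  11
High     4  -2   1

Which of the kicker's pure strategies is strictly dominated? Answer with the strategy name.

Mid

Low gives a strictly higher payoff than Mid against every column: 3 > -2, 12 > 9, 14 > 11.
So Mid is strictly dominated and the kicker never plays it.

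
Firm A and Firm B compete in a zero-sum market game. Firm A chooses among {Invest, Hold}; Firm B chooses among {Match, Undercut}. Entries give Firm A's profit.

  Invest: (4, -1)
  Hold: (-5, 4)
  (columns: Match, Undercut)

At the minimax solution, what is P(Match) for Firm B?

5/14

Row minima: Invest → -1, Hold → -5; maximin = -1.
Column maxima: Match → 4, Undercut → 4; minimax = 4.
-1 ≠ 4, so there is no saddle point; optimal play is mixed.
Let Firm A play Invest with probability p. Expected payoff against Match: 4p + (-5)(1−p) = 9p − 5; against Undercut: (-1)p + 4(1−p) = −5p + 4.
Setting these equal: 9p − 5 = −5p + 4 ⇒ 14p = 9 ⇒ p = 9/14, and the value is (9)·(9/14) − 5 = 11/14.
For Firm B: with q = P(Match), equating Invest's and Hold's payoffs gives 5q − 1 = −9q + 4 ⇒ q = 5/14.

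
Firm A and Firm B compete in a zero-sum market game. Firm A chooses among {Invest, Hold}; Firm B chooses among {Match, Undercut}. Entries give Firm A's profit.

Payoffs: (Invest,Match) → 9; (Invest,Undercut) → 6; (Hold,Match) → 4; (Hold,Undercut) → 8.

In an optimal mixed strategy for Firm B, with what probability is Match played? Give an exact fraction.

Row minima: Invest → 6, Hold → 4; maximin = 6.
Column maxima: Match → 9, Undercut → 8; minimax = 8.
6 ≠ 8, so there is no saddle point; optimal play is mixed.
Let Firm A play Invest with probability p. Expected payoff against Match: 9p + 4(1−p) = 5p + 4; against Undercut: 6p + 8(1−p) = −2p + 8.
Setting these equal: 5p + 4 = −2p + 8 ⇒ 7p = 4 ⇒ p = 4/7, and the value is (5)·(4/7) + 4 = 48/7.
For Firm B: with q = P(Match), equating Invest's and Hold's payoffs gives 3q + 6 = −4q + 8 ⇒ q = 2/7.

2/7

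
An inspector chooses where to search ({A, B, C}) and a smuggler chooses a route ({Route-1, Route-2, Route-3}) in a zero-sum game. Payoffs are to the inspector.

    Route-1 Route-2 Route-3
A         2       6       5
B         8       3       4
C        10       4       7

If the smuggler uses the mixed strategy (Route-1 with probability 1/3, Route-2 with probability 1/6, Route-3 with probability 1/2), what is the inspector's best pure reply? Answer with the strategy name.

C

Expected payoff of A: (1/3)·2 + (1/6)·6 + (1/2)·5 = 25/6.
Expected payoff of B: (1/3)·8 + (1/6)·3 + (1/2)·4 = 31/6.
Expected payoff of C: (1/3)·10 + (1/6)·4 + (1/2)·7 = 15/2.
The largest is 15/2, so the inspector's best response is C.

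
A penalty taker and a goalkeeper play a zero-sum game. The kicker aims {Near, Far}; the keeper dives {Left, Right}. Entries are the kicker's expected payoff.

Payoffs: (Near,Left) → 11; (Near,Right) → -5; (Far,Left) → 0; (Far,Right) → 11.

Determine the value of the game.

Row minima: Near → -5, Far → 0; maximin = 0.
Column maxima: Left → 11, Right → 11; minimax = 11.
0 ≠ 11, so there is no saddle point; optimal play is mixed.
Let the kicker play Near with probability p. Expected payoff against Left: 11p + 0(1−p) = 11p; against Right: (-5)p + 11(1−p) = −16p + 11.
Setting these equal: 11p = −16p + 11 ⇒ 27p = 11 ⇒ p = 11/27, and the value is (11)·(11/27) = 121/27.
For the keeper: with q = P(Left), equating Near's and Far's payoffs gives 16q − 5 = −11q + 11 ⇒ q = 16/27.

121/27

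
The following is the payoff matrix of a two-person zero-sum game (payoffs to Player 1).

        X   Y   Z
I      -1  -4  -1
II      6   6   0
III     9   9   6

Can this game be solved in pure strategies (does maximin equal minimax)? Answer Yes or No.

Row minima: I → -4, II → 0, III → 6; maximin = 6.
Column maxima: X → 9, Y → 9, Z → 6; minimax = 6.
maximin = minimax = 6, so a saddle point exists.

Yes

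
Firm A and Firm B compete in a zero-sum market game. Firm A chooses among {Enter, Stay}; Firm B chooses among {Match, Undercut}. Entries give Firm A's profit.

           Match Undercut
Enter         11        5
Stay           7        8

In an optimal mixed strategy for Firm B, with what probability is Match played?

3/7

Row minima: Enter → 5, Stay → 7; maximin = 7.
Column maxima: Match → 11, Undercut → 8; minimax = 8.
7 ≠ 8, so there is no saddle point; optimal play is mixed.
Let Firm A play Enter with probability p. Expected payoff against Match: 11p + 7(1−p) = 4p + 7; against Undercut: 5p + 8(1−p) = −3p + 8.
Setting these equal: 4p + 7 = −3p + 8 ⇒ 7p = 1 ⇒ p = 1/7, and the value is (4)·(1/7) + 7 = 53/7.
For Firm B: with q = P(Match), equating Enter's and Stay's payoffs gives 6q + 5 = −q + 8 ⇒ q = 3/7.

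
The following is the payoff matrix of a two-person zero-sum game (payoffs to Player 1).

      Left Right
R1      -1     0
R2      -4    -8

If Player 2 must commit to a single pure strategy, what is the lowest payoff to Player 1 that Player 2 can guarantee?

Column maxima: Left → -1, Right → 0.
The smallest of these is -1.

-1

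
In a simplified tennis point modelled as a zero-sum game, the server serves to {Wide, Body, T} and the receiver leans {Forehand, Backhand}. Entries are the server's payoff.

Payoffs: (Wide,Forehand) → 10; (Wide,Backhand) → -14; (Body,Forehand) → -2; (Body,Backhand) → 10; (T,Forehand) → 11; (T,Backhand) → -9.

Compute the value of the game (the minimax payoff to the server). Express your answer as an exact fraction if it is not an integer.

23/8

Row minima: Wide → -14, Body → -2, T → -9; maximin = -2.
Column maxima: Forehand → 11, Backhand → 10; minimax = 10.
-2 ≠ 10, so there is no saddle point; optimal play is mixed.
Wide is strictly dominated by T, so the server never plays it.
On the remaining 2×2 (Body, T vs Forehand, Backhand):
Let the server play Body with probability p. Expected payoff against Forehand: (-2)p + 11(1−p) = −13p + 11; against Backhand: 10p + (-9)(1−p) = 19p − 9.
Setting these equal: −13p + 11 = 19p − 9 ⇒ −32p = -20 ⇒ p = 5/8, and the value is (-13)·(5/8) + 11 = 23/8.
For the receiver: with q = P(Forehand), equating Body's and T's payoffs gives −12q + 10 = 20q − 9 ⇒ q = 19/32.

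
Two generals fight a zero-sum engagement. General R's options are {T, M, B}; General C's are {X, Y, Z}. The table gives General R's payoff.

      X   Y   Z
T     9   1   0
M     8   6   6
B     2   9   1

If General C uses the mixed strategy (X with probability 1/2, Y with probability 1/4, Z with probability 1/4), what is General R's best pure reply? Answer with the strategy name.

M

Expected payoff of T: (1/2)·9 + (1/4)·1 + (1/4)·0 = 19/4.
Expected payoff of M: (1/2)·8 + (1/4)·6 + (1/4)·6 = 7.
Expected payoff of B: (1/2)·2 + (1/4)·9 + (1/4)·1 = 7/2.
The largest is 7, so General R's best response is M.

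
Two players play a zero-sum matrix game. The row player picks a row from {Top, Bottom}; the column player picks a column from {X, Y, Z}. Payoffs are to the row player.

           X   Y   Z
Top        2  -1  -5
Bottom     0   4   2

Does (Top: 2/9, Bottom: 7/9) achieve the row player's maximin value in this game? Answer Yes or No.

Yes

Against X this mix gives (2/9)·2 + (7/9)·0 = 4/9.
Against Y this mix gives (2/9)·(-1) + (7/9)·4 = 26/9.
Against Z this mix gives (2/9)·(-5) + (7/9)·2 = 4/9.
All of the column player's active replies (X, Z) yield 4/9, and no column does worse for the row player. The mix makes the column player indifferent and guarantees 4/9, so it is optimal.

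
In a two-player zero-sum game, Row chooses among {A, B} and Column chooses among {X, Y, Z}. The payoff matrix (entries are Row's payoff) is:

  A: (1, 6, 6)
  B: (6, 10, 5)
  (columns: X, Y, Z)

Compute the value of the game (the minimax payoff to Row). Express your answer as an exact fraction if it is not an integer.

Row minima: A → 1, B → 5; maximin = 5.
Column maxima: X → 6, Y → 10, Z → 6; minimax = 6.
5 ≠ 6, so there is no saddle point; optimal play is mixed.
Y is strictly dominated by X (it gives Row strictly more in every row), so Column never plays it.
On the remaining 2×2 (A, B vs X, Z):
Let Row play A with probability p. Expected payoff against X: 1p + 6(1−p) = −5p + 6; against Z: 6p + 5(1−p) = p + 5.
Setting these equal: −5p + 6 = p + 5 ⇒ −6p = -1 ⇒ p = 1/6, and the value is (-5)·(1/6) + 6 = 31/6.
For Column: with q = P(X), equating A's and B's payoffs gives −5q + 6 = q + 5 ⇒ q = 1/6.

31/6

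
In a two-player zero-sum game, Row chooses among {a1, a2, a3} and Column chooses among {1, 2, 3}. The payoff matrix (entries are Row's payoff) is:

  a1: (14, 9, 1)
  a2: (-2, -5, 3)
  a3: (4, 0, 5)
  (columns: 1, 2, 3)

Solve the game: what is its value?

45/13

Row minima: a1 → 1, a2 → -5, a3 → 0; maximin = 1.
Column maxima: 1 → 14, 2 → 9, 3 → 5; minimax = 5.
1 ≠ 5, so there is no saddle point; optimal play is mixed.
a2 is strictly dominated by a3, so Row never plays it.
1 is strictly dominated by 2 (it gives Row strictly more in every row), so Column never plays it.
On the remaining 2×2 (a1, a3 vs 2, 3):
Let Row play a1 with probability p. Expected payoff against 2: 9p + 0(1−p) = 9p; against 3: 1p + 5(1−p) = −4p + 5.
Setting these equal: 9p = −4p + 5 ⇒ 13p = 5 ⇒ p = 5/13, and the value is (9)·(5/13) = 45/13.
For Column: with q = P(2), equating a1's and a3's payoffs gives 8q + 1 = −5q + 5 ⇒ q = 4/13.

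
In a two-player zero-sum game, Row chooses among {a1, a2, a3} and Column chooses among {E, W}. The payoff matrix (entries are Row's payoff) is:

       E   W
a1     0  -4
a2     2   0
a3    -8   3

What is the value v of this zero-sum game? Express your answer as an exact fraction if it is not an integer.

6/13

Row minima: a1 → -4, a2 → 0, a3 → -8; maximin = 0.
Column maxima: E → 2, W → 3; minimax = 2.
0 ≠ 2, so there is no saddle point; optimal play is mixed.
a1 is strictly dominated by a2, so Row never plays it.
On the remaining 2×2 (a2, a3 vs E, W):
Let Row play a2 with probability p. Expected payoff against E: 2p + (-8)(1−p) = 10p − 8; against W: 0p + 3(1−p) = −3p + 3.
Setting these equal: 10p − 8 = −3p + 3 ⇒ 13p = 11 ⇒ p = 11/13, and the value is (10)·(11/13) − 8 = 6/13.
For Column: with q = P(E), equating a2's and a3's payoffs gives 2q = −11q + 3 ⇒ q = 3/13.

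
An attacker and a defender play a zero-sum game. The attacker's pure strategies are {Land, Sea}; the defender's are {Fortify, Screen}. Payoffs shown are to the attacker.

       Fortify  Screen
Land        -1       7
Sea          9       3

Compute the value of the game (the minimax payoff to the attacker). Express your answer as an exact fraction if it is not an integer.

Row minima: Land → -1, Sea → 3; maximin = 3.
Column maxima: Fortify → 9, Screen → 7; minimax = 7.
3 ≠ 7, so there is no saddle point; optimal play is mixed.
Let the attacker play Land with probability p. Expected payoff against Fortify: (-1)p + 9(1−p) = −10p + 9; against Screen: 7p + 3(1−p) = 4p + 3.
Setting these equal: −10p + 9 = 4p + 3 ⇒ −14p = -6 ⇒ p = 3/7, and the value is (-10)·(3/7) + 9 = 33/7.
For the defender: with q = P(Fortify), equating Land's and Sea's payoffs gives −8q + 7 = 6q + 3 ⇒ q = 2/7.

33/7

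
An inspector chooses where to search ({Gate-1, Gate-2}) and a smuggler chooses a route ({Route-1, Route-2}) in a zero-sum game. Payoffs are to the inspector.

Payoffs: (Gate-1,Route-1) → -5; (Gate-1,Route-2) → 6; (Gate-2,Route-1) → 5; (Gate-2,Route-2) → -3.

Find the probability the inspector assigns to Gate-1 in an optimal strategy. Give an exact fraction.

8/19

Row minima: Gate-1 → -5, Gate-2 → -3; maximin = -3.
Column maxima: Route-1 → 5, Route-2 → 6; minimax = 5.
-3 ≠ 5, so there is no saddle point; optimal play is mixed.
Let the inspector play Gate-1 with probability p. Expected payoff against Route-1: (-5)p + 5(1−p) = −10p + 5; against Route-2: 6p + (-3)(1−p) = 9p − 3.
Setting these equal: −10p + 5 = 9p − 3 ⇒ −19p = -8 ⇒ p = 8/19, and the value is (-10)·(8/19) + 5 = 15/19.
For the smuggler: with q = P(Route-1), equating Gate-1's and Gate-2's payoffs gives −11q + 6 = 8q − 3 ⇒ q = 9/19.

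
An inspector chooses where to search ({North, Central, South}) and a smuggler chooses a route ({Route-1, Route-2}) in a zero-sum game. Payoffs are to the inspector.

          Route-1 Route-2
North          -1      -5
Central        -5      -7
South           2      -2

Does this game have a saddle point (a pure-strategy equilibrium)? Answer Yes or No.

Yes

Row minima: North → -5, Central → -7, South → -2; maximin = -2.
Column maxima: Route-1 → 2, Route-2 → -2; minimax = -2.
maximin = minimax = -2, so a saddle point exists.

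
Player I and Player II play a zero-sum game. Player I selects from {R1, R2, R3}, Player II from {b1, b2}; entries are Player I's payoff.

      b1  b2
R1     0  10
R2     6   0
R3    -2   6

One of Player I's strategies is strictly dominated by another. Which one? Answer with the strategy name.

R1 gives a strictly higher payoff than R3 against every column: 0 > -2, 10 > 6.
So R3 is strictly dominated and Player I never plays it.

R3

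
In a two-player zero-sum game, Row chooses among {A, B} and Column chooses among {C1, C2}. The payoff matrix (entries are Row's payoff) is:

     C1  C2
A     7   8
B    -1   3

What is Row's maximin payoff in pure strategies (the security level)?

7

Row minima: A → 7, B → -1.
The best of these is 7.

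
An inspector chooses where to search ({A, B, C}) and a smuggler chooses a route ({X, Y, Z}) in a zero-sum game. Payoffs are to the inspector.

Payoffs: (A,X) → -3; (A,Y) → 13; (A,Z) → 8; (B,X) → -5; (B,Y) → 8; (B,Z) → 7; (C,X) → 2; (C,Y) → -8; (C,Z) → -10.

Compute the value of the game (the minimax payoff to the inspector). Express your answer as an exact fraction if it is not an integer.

-14/23

Row minima: A → -3, B → -5, C → -10; maximin = -3.
Column maxima: X → 2, Y → 13, Z → 8; minimax = 2.
-3 ≠ 2, so there is no saddle point; optimal play is mixed.
B is strictly dominated by A, so the inspector never plays it.
Y is strictly dominated by Z (it gives the inspector strictly more in every row), so the smuggler never plays it.
On the remaining 2×2 (A, C vs X, Z):
Let the inspector play A with probability p. Expected payoff against X: (-3)p + 2(1−p) = −5p + 2; against Z: 8p + (-10)(1−p) = 18p − 10.
Setting these equal: −5p + 2 = 18p − 10 ⇒ −23p = -12 ⇒ p = 12/23, and the value is (-5)·(12/23) + 2 = -14/23.
For the smuggler: with q = P(X), equating A's and C's payoffs gives −11q + 8 = 12q − 10 ⇒ q = 18/23.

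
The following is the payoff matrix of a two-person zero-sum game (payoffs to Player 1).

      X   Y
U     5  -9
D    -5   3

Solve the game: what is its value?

-15/11

Row minima: U → -9, D → -5; maximin = -5.
Column maxima: X → 5, Y → 3; minimax = 3.
-5 ≠ 3, so there is no saddle point; optimal play is mixed.
Let Player 1 play U with probability p. Expected payoff against X: 5p + (-5)(1−p) = 10p − 5; against Y: (-9)p + 3(1−p) = −12p + 3.
Setting these equal: 10p − 5 = −12p + 3 ⇒ 22p = 8 ⇒ p = 4/11, and the value is (10)·(4/11) − 5 = -15/11.
For Player 2: with q = P(X), equating U's and D's payoffs gives 14q − 9 = −8q + 3 ⇒ q = 6/11.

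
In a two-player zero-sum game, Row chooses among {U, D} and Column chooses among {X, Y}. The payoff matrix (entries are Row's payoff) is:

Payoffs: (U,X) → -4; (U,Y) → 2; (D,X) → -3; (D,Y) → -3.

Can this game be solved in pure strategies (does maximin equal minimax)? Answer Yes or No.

Row minima: U → -4, D → -3; maximin = -3.
Column maxima: X → -3, Y → 2; minimax = -3.
maximin = minimax = -3, so a saddle point exists.

Yes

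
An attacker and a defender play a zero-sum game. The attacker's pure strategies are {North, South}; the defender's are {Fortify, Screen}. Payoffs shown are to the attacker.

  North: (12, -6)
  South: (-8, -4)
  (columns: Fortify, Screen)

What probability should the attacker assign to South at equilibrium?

Row minima: North → -6, South → -8; maximin = -6.
Column maxima: Fortify → 12, Screen → -4; minimax = -4.
-6 ≠ -4, so there is no saddle point; optimal play is mixed.
Let the attacker play North with probability p. Expected payoff against Fortify: 12p + (-8)(1−p) = 20p − 8; against Screen: (-6)p + (-4)(1−p) = −2p − 4.
Setting these equal: 20p − 8 = −2p − 4 ⇒ 22p = 4 ⇒ p = 2/11, and the value is (20)·(2/11) − 8 = -48/11.
For the defender: with q = P(Fortify), equating North's and South's payoffs gives 18q − 6 = −4q − 4 ⇒ q = 1/11.

9/11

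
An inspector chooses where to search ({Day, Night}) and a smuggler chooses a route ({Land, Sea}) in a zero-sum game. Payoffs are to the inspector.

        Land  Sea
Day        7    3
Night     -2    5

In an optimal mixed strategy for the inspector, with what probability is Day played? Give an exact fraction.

Row minima: Day → 3, Night → -2; maximin = 3.
Column maxima: Land → 7, Sea → 5; minimax = 5.
3 ≠ 5, so there is no saddle point; optimal play is mixed.
Let the inspector play Day with probability p. Expected payoff against Land: 7p + (-2)(1−p) = 9p − 2; against Sea: 3p + 5(1−p) = −2p + 5.
Setting these equal: 9p − 2 = −2p + 5 ⇒ 11p = 7 ⇒ p = 7/11, and the value is (9)·(7/11) − 2 = 41/11.
For the smuggler: with q = P(Land), equating Day's and Night's payoffs gives 4q + 3 = −7q + 5 ⇒ q = 2/11.

7/11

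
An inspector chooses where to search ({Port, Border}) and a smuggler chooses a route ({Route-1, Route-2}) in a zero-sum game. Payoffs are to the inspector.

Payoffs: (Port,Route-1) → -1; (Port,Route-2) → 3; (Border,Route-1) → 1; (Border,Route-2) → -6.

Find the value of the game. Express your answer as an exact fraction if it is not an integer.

-3/11

Row minima: Port → -1, Border → -6; maximin = -1.
Column maxima: Route-1 → 1, Route-2 → 3; minimax = 1.
-1 ≠ 1, so there is no saddle point; optimal play is mixed.
Let the inspector play Port with probability p. Expected payoff against Route-1: (-1)p + 1(1−p) = −2p + 1; against Route-2: 3p + (-6)(1−p) = 9p − 6.
Setting these equal: −2p + 1 = 9p − 6 ⇒ −11p = -7 ⇒ p = 7/11, and the value is (-2)·(7/11) + 1 = -3/11.
For the smuggler: with q = P(Route-1), equating Port's and Border's payoffs gives −4q + 3 = 7q − 6 ⇒ q = 9/11.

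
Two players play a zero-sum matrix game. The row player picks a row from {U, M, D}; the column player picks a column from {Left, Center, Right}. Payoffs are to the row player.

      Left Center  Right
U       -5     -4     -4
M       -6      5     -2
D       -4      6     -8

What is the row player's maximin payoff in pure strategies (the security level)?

-5

Row minima: U → -5, M → -6, D → -8.
The best of these is -5.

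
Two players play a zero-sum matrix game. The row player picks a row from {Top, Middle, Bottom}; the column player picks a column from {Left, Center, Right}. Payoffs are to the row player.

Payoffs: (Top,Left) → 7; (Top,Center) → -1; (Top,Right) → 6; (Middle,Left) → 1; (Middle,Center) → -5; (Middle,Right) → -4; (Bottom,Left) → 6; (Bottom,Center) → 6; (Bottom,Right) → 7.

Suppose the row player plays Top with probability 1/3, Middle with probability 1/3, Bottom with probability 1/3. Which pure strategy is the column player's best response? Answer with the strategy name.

Center

If the column player plays Left, the row player's expected payoff is (1/3)·7 + (1/3)·1 + (1/3)·6 = 14/3.
If the column player plays Center, the row player's expected payoff is (1/3)·(-1) + (1/3)·(-5) + (1/3)·6 = 0.
If the column player plays Right, the row player's expected payoff is (1/3)·6 + (1/3)·(-4) + (1/3)·7 = 3.
The column player minimizes the row player's payoff; the smallest is 0, so the best response is Center.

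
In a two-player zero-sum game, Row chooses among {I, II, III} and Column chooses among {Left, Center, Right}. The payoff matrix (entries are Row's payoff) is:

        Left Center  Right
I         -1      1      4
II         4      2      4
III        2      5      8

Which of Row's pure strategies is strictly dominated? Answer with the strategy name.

I

III gives a strictly higher payoff than I against every column: 2 > -1, 5 > 1, 8 > 4.
So I is strictly dominated and Row never plays it.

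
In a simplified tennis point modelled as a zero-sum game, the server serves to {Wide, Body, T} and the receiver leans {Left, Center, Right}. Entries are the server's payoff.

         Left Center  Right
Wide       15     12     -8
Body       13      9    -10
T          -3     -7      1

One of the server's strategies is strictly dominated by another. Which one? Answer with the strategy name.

Body

Wide gives a strictly higher payoff than Body against every column: 15 > 13, 12 > 9, -8 > -10.
So Body is strictly dominated and the server never plays it.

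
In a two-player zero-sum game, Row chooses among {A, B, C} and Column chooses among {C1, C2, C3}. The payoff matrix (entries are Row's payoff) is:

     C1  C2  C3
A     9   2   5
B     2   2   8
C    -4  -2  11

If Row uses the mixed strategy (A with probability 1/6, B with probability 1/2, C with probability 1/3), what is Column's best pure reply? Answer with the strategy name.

If Column plays C1, Row's expected payoff is (1/6)·9 + (1/2)·2 + (1/3)·(-4) = 7/6.
If Column plays C2, Row's expected payoff is (1/6)·2 + (1/2)·2 + (1/3)·(-2) = 2/3.
If Column plays C3, Row's expected payoff is (1/6)·5 + (1/2)·8 + (1/3)·11 = 17/2.
Column minimizes Row's payoff; the smallest is 2/3, so the best response is C2.

C2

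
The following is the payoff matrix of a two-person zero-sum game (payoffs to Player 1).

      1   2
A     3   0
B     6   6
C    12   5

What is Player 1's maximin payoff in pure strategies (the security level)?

Row minima: A → 0, B → 6, C → 5.
The best of these is 6.

6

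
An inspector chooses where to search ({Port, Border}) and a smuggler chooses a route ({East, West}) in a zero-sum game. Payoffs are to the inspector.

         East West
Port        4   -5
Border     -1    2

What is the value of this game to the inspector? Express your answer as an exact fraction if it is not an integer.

1/4

Row minima: Port → -5, Border → -1; maximin = -1.
Column maxima: East → 4, West → 2; minimax = 2.
-1 ≠ 2, so there is no saddle point; optimal play is mixed.
Let the inspector play Port with probability p. Expected payoff against East: 4p + (-1)(1−p) = 5p − 1; against West: (-5)p + 2(1−p) = −7p + 2.
Setting these equal: 5p − 1 = −7p + 2 ⇒ 12p = 3 ⇒ p = 1/4, and the value is (5)·(1/4) − 1 = 1/4.
For the smuggler: with q = P(East), equating Port's and Border's payoffs gives 9q − 5 = −3q + 2 ⇒ q = 7/12.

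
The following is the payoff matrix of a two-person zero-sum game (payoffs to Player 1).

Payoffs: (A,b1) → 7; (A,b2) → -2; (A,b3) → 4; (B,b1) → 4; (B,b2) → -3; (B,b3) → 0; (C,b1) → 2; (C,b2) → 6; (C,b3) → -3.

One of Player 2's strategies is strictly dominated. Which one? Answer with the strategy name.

b3 holds Player 1's payoff strictly below b1 in every row: 4 < 7, 0 < 4, -3 < 2.
So b1 is strictly dominated for Player 2.

b1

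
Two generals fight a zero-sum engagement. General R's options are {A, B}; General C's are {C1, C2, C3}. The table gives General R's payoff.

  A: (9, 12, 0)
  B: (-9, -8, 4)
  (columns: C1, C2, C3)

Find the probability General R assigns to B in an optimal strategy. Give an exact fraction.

Row minima: A → 0, B → -9; maximin = 0.
Column maxima: C1 → 9, C2 → 12, C3 → 4; minimax = 4.
0 ≠ 4, so there is no saddle point; optimal play is mixed.
C2 is strictly dominated by C1 (it gives General R strictly more in every row), so General C never plays it.
On the remaining 2×2 (A, B vs C1, C3):
Let General R play A with probability p. Expected payoff against C1: 9p + (-9)(1−p) = 18p − 9; against C3: 0p + 4(1−p) = −4p + 4.
Setting these equal: 18p − 9 = −4p + 4 ⇒ 22p = 13 ⇒ p = 13/22, and the value is (18)·(13/22) − 9 = 18/11.
For General C: with q = P(C1), equating A's and B's payoffs gives 9q = −13q + 4 ⇒ q = 2/11.

9/22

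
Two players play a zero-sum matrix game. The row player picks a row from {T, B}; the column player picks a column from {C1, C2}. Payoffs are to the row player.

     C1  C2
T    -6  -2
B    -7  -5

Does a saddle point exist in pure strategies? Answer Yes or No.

Row minima: T → -6, B → -7; maximin = -6.
Column maxima: C1 → -6, C2 → -2; minimax = -6.
maximin = minimax = -6, so a saddle point exists.

Yes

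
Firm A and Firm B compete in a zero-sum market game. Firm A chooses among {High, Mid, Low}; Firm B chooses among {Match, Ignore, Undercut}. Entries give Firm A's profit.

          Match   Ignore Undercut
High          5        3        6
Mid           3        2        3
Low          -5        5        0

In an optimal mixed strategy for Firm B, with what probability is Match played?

Row minima: High → 3, Mid → 2, Low → -5; maximin = 3.
Column maxima: Match → 5, Ignore → 5, Undercut → 6; minimax = 5.
3 ≠ 5, so there is no saddle point; optimal play is mixed.
Mid is strictly dominated by High, so Firm A never plays it.
With Mid eliminated, Undercut is strictly dominated by Match (it gives Firm A strictly more in every remaining row), so Firm B never plays it.
On the remaining 2×2 (High, Low vs Match, Ignore):
Let Firm A play High with probability p. Expected payoff against Match: 5p + (-5)(1−p) = 10p − 5; against Ignore: 3p + 5(1−p) = −2p + 5.
Setting these equal: 10p − 5 = −2p + 5 ⇒ 12p = 10 ⇒ p = 5/6, and the value is (10)·(5/6) − 5 = 10/3.
For Firm B: with q = P(Match), equating High's and Low's payoffs gives 2q + 3 = −10q + 5 ⇒ q = 1/6.

1/6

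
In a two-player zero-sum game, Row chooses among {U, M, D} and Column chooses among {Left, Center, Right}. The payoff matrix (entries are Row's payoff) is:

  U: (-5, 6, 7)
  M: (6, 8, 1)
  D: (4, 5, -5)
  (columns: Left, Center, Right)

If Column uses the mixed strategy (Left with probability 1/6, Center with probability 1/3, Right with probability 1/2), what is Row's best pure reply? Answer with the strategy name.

U

Expected payoff of U: (1/6)·(-5) + (1/3)·6 + (1/2)·7 = 14/3.
Expected payoff of M: (1/6)·6 + (1/3)·8 + (1/2)·1 = 25/6.
Expected payoff of D: (1/6)·4 + (1/3)·5 + (1/2)·(-5) = -1/6.
The largest is 14/3, so Row's best response is U.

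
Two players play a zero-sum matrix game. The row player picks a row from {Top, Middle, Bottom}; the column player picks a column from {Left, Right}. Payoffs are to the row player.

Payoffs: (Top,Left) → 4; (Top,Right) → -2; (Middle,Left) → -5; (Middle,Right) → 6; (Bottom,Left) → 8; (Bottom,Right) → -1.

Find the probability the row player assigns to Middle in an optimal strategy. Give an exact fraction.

Row minima: Top → -2, Middle → -5, Bottom → -1; maximin = -1.
Column maxima: Left → 8, Right → 6; minimax = 6.
-1 ≠ 6, so there is no saddle point; optimal play is mixed.
Top is strictly dominated by Bottom, so the row player never plays it.
On the remaining 2×2 (Middle, Bottom vs Left, Right):
Let the row player play Middle with probability p. Expected payoff against Left: (-5)p + 8(1−p) = −13p + 8; against Right: 6p + (-1)(1−p) = 7p − 1.
Setting these equal: −13p + 8 = 7p − 1 ⇒ −20p = -9 ⇒ p = 9/20, and the value is (-13)·(9/20) + 8 = 43/20.
For the column player: with q = P(Left), equating Middle's and Bottom's payoffs gives −11q + 6 = 9q − 1 ⇒ q = 7/20.

9/20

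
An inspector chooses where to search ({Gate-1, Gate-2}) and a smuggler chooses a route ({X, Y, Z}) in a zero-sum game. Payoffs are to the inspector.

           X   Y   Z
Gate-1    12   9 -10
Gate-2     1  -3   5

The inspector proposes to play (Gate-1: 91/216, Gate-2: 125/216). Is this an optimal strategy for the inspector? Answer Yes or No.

No

Against X this mix gives (91/216)·12 + (125/216)·1 = 1217/216.
Against Y this mix gives (91/216)·9 + (125/216)·(-3) = 37/18.
Against Z this mix gives (91/216)·(-10) + (125/216)·5 = -95/72.
The smuggler will play Z, holding the inspector to -95/72. Shifting weight toward the row that does better against Z would raise this floor (the equalizing mix achieves 5/9 against both Z and Y), so the proposed strategy is not optimal.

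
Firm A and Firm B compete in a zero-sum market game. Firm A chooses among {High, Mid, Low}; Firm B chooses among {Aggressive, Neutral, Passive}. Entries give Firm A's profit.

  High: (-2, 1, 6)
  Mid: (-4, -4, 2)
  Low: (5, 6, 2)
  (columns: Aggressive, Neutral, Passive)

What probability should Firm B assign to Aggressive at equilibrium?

Row minima: High → -2, Mid → -4, Low → 2; maximin = 2.
Column maxima: Aggressive → 5, Neutral → 6, Passive → 6; minimax = 5.
2 ≠ 5, so there is no saddle point; optimal play is mixed.
Mid is strictly dominated by High, so Firm A never plays it.
With Mid eliminated, Neutral is strictly dominated by Aggressive (it gives Firm A strictly more in every remaining row), so Firm B never plays it.
On the remaining 2×2 (High, Low vs Aggressive, Passive):
Let Firm A play High with probability p. Expected payoff against Aggressive: (-2)p + 5(1−p) = −7p + 5; against Passive: 6p + 2(1−p) = 4p + 2.
Setting these equal: −7p + 5 = 4p + 2 ⇒ −11p = -3 ⇒ p = 3/11, and the value is (-7)·(3/11) + 5 = 34/11.
For Firm B: with q = P(Aggressive), equating High's and Low's payoffs gives −8q + 6 = 3q + 2 ⇒ q = 4/11.

4/11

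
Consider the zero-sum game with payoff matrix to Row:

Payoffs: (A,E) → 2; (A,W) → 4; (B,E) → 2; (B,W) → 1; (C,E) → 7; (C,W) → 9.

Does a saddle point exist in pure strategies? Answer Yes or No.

Yes

Row minima: A → 2, B → 1, C → 7; maximin = 7.
Column maxima: E → 7, W → 9; minimax = 7.
maximin = minimax = 7, so a saddle point exists.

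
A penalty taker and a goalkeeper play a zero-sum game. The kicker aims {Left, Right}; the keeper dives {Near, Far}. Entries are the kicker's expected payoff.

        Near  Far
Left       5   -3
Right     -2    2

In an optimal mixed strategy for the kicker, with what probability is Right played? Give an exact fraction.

2/3

Row minima: Left → -3, Right → -2; maximin = -2.
Column maxima: Near → 5, Far → 2; minimax = 2.
-2 ≠ 2, so there is no saddle point; optimal play is mixed.
Let the kicker play Left with probability p. Expected payoff against Near: 5p + (-2)(1−p) = 7p − 2; against Far: (-3)p + 2(1−p) = −5p + 2.
Setting these equal: 7p − 2 = −5p + 2 ⇒ 12p = 4 ⇒ p = 1/3, and the value is (7)·(1/3) − 2 = 1/3.
For the keeper: with q = P(Near), equating Left's and Right's payoffs gives 8q − 3 = −4q + 2 ⇒ q = 5/12.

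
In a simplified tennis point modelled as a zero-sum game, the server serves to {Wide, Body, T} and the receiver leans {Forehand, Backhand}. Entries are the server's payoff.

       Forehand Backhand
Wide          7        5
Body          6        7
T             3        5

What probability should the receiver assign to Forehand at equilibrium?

Row minima: Wide → 5, Body → 6, T → 3; maximin = 6.
Column maxima: Forehand → 7, Backhand → 7; minimax = 7.
6 ≠ 7, so there is no saddle point; optimal play is mixed.
T is strictly dominated by Body, so the server never plays it.
On the remaining 2×2 (Wide, Body vs Forehand, Backhand):
Let the server play Wide with probability p. Expected payoff against Forehand: 7p + 6(1−p) = p + 6; against Backhand: 5p + 7(1−p) = −2p + 7.
Setting these equal: p + 6 = −2p + 7 ⇒ 3p = 1 ⇒ p = 1/3, and the value is (1)·(1/3) + 6 = 19/3.
For the receiver: with q = P(Forehand), equating Wide's and Body's payoffs gives 2q + 5 = −q + 7 ⇒ q = 2/3.

2/3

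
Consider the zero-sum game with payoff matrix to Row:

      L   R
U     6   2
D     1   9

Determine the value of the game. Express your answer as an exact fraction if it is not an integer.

Row minima: U → 2, D → 1; maximin = 2.
Column maxima: L → 6, R → 9; minimax = 6.
2 ≠ 6, so there is no saddle point; optimal play is mixed.
Let Row play U with probability p. Expected payoff against L: 6p + 1(1−p) = 5p + 1; against R: 2p + 9(1−p) = −7p + 9.
Setting these equal: 5p + 1 = −7p + 9 ⇒ 12p = 8 ⇒ p = 2/3, and the value is (5)·(2/3) + 1 = 13/3.
For Column: with q = P(L), equating U's and D's payoffs gives 4q + 2 = −8q + 9 ⇒ q = 7/12.

13/3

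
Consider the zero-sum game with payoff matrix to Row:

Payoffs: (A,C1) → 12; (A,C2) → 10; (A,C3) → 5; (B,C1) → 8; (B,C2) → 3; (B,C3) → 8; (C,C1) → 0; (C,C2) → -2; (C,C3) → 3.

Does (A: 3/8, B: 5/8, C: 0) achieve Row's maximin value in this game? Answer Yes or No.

No

Against C1 this mix gives (3/8)·12 + (5/8)·8 = 19/2.
Against C2 this mix gives (3/8)·10 + (5/8)·3 = 45/8.
Against C3 this mix gives (3/8)·5 + (5/8)·8 = 55/8.
Column will play C2, holding Row to 45/8. Shifting weight toward the row that does better against C2 would raise this floor (the equalizing mix achieves 13/2 against both C2 and C3), so the proposed strategy is not optimal.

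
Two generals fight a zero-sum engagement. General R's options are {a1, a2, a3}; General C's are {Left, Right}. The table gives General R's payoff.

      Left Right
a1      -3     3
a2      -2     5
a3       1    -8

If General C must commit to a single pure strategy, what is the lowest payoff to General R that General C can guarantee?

Column maxima: Left → 1, Right → 5.
The smallest of these is 1.

1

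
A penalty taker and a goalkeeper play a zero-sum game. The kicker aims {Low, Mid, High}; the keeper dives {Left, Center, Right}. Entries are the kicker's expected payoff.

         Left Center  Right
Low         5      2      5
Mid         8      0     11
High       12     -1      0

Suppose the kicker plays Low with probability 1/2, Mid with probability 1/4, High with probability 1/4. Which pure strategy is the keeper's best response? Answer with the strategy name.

Center

If the keeper plays Left, the kicker's expected payoff is (1/2)·5 + (1/4)·8 + (1/4)·12 = 15/2.
If the keeper plays Center, the kicker's expected payoff is (1/2)·2 + (1/4)·0 + (1/4)·(-1) = 3/4.
If the keeper plays Right, the kicker's expected payoff is (1/2)·5 + (1/4)·11 + (1/4)·0 = 21/4.
The keeper minimizes the kicker's payoff; the smallest is 3/4, so the best response is Center.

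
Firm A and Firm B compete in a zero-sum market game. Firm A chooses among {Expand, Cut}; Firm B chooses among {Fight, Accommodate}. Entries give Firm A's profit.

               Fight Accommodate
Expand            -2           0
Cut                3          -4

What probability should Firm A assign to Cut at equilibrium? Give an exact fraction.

Row minima: Expand → -2, Cut → -4; maximin = -2.
Column maxima: Fight → 3, Accommodate → 0; minimax = 0.
-2 ≠ 0, so there is no saddle point; optimal play is mixed.
Let Firm A play Expand with probability p. Expected payoff against Fight: (-2)p + 3(1−p) = −5p + 3; against Accommodate: 0p + (-4)(1−p) = 4p − 4.
Setting these equal: −5p + 3 = 4p − 4 ⇒ −9p = -7 ⇒ p = 7/9, and the value is (-5)·(7/9) + 3 = -8/9.
For Firm B: with q = P(Fight), equating Expand's and Cut's payoffs gives −2q = 7q − 4 ⇒ q = 4/9.

2/9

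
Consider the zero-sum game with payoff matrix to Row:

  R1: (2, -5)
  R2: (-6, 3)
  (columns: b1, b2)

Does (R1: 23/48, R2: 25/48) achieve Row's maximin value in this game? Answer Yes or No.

Against b1 this mix gives (23/48)·2 + (25/48)·(-6) = -13/6.
Against b2 this mix gives (23/48)·(-5) + (25/48)·3 = -5/6.
Column will play b1, holding Row to -13/6. Shifting weight toward the row that does better against b1 would raise this floor (the equalizing mix achieves -3/2 against both b1 and b2), so the proposed strategy is not optimal.

No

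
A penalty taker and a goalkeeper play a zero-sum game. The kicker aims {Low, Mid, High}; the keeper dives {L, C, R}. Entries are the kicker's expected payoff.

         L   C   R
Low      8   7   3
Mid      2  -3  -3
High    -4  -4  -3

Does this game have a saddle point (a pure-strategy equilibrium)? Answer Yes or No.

Row minima: Low → 3, Mid → -3, High → -4; maximin = 3.
Column maxima: L → 8, C → 7, R → 3; minimax = 3.
maximin = minimax = 3, so a saddle point exists.

Yes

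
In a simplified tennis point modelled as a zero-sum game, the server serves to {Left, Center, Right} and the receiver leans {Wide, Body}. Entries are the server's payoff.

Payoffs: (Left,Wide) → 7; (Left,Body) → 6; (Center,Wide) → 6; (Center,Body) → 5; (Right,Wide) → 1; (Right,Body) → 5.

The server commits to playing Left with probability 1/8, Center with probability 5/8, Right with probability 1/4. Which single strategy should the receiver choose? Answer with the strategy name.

Wide

If the receiver plays Wide, the server's expected payoff is (1/8)·7 + (5/8)·6 + (1/4)·1 = 39/8.
If the receiver plays Body, the server's expected payoff is (1/8)·6 + (5/8)·5 + (1/4)·5 = 41/8.
The receiver minimizes the server's payoff; the smallest is 39/8, so the best response is Wide.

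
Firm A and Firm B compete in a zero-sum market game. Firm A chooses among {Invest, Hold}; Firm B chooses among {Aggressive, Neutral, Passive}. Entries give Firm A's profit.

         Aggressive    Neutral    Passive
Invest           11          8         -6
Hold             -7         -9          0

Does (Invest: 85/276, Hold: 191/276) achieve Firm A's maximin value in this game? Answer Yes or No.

No

Against Aggressive this mix gives (85/276)·11 + (191/276)·(-7) = -67/46.
Against Neutral this mix gives (85/276)·8 + (191/276)·(-9) = -1039/276.
Against Passive this mix gives (85/276)·(-6) + (191/276)·0 = -85/46.
Firm B will play Neutral, holding Firm A to -1039/276. Shifting weight toward the row that does better against Neutral would raise this floor (the equalizing mix achieves -54/23 against both Neutral and Passive), so the proposed strategy is not optimal.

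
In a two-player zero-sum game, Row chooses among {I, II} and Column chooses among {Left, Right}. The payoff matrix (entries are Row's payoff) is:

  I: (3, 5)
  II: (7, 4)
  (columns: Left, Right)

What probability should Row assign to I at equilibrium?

3/5

Row minima: I → 3, II → 4; maximin = 4.
Column maxima: Left → 7, Right → 5; minimax = 5.
4 ≠ 5, so there is no saddle point; optimal play is mixed.
Let Row play I with probability p. Expected payoff against Left: 3p + 7(1−p) = −4p + 7; against Right: 5p + 4(1−p) = p + 4.
Setting these equal: −4p + 7 = p + 4 ⇒ −5p = -3 ⇒ p = 3/5, and the value is (-4)·(3/5) + 7 = 23/5.
For Column: with q = P(Left), equating I's and II's payoffs gives −2q + 5 = 3q + 4 ⇒ q = 1/5.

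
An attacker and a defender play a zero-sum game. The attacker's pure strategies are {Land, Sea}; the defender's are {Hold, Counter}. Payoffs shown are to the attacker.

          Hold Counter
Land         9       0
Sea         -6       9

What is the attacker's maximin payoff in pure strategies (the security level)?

0

Row minima: Land → 0, Sea → -6.
The best of these is 0.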